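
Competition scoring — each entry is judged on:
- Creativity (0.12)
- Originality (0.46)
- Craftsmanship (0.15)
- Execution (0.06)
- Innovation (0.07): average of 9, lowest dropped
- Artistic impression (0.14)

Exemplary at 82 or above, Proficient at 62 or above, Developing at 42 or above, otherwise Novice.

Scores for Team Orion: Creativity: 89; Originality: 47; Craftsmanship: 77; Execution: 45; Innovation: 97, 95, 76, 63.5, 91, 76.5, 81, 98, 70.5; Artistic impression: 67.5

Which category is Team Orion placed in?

Developing

Innovation: drop 63.5 → average of remaining 8 = 685/8 = 85.625
Weighted total:
  Creativity 89 × 0.12 = 10.68
  Originality 47 × 0.46 = 21.62
  Craftsmanship 77 × 0.15 = 11.55
  Execution 45 × 0.06 = 2.7
  Innovation 85.625 × 0.07 = 5.99375
  Artistic impression 67.5 × 0.14 = 9.45
Sum = 61.99375
61.99375 is ≥ 42 and < 62 → Developing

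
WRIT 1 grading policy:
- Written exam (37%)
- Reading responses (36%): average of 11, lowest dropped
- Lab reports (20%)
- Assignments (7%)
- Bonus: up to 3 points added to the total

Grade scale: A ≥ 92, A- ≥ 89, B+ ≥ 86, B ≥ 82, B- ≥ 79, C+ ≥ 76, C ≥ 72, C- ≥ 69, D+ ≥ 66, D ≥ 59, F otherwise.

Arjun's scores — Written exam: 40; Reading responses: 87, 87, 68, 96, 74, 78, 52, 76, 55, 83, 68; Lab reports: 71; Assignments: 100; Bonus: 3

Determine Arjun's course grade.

D+

Reading responses: drop 52 → average of remaining 10 = 772/10 = 77.2
Weighted total:
  Written exam 40 × 0.37 = 14.8
  Reading responses 77.2 × 0.36 = 27.792
  Lab reports 71 × 0.2 = 14.2
  Assignments 100 × 0.07 = 7
Sum = 63.792
Bonus: 63.792 + 3 = 66.792
66.792 is ≥ 66 and < 69 → D+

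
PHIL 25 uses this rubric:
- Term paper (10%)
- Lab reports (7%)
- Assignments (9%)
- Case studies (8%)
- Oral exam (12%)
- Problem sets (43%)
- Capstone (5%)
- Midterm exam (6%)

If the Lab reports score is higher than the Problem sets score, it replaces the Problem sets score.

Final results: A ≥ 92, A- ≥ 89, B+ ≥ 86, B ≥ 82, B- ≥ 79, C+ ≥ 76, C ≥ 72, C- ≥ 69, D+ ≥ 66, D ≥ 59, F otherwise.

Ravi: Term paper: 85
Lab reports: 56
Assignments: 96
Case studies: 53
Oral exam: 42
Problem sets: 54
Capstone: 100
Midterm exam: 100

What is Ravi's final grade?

Lab reports (56) > Problem sets (54), so Problem sets counts as 56.
Weighted total:
  Term paper 85 × 0.1 = 8.5
  Lab reports 56 × 0.07 = 3.92
  Assignments 96 × 0.09 = 8.64
  Case studies 53 × 0.08 = 4.24
  Oral exam 42 × 0.12 = 5.04
  Problem sets 56 × 0.43 = 24.08
  Capstone 100 × 0.05 = 5
  Midterm exam 100 × 0.06 = 6
Sum = 65.42
65.42 is ≥ 59 and < 66 → D

D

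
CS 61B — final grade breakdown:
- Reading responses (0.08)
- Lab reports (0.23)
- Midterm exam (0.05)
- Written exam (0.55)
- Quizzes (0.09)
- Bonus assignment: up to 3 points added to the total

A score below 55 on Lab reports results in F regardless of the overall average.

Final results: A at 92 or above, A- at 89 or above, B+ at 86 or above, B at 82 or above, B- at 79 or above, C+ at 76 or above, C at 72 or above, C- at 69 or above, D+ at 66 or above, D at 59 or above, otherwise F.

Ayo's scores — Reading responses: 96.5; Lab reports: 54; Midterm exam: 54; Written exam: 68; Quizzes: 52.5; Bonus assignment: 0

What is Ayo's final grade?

Lab reports score 54 < 55: minimum not met.
Weighted total:
  Reading responses 96.5 × 0.08 = 7.72
  Lab reports 54 × 0.23 = 12.42
  Midterm exam 54 × 0.05 = 2.7
  Written exam 68 × 0.55 = 37.4
  Quizzes 52.5 × 0.09 = 4.725
Sum = 64.965
Bonus assignment: 64.965 + 0 = 64.965
Because the Lab reports minimum was not met, the result is F.

F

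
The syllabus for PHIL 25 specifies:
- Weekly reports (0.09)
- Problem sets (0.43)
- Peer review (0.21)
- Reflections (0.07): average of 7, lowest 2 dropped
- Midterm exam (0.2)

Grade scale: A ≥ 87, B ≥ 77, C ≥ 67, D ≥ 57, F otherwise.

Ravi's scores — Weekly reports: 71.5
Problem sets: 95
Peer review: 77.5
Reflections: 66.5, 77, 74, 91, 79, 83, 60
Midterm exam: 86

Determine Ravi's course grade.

Reflections: drop 60, 66.5 → average of remaining 5 = 404/5 = 80.8
Weighted total:
  Weekly reports 71.5 × 0.09 = 6.435
  Problem sets 95 × 0.43 = 40.85
  Peer review 77.5 × 0.21 = 16.275
  Reflections 80.8 × 0.07 = 5.656
  Midterm exam 86 × 0.2 = 17.2
Sum = 86.416
86.416 is ≥ 77 and < 87 → B

B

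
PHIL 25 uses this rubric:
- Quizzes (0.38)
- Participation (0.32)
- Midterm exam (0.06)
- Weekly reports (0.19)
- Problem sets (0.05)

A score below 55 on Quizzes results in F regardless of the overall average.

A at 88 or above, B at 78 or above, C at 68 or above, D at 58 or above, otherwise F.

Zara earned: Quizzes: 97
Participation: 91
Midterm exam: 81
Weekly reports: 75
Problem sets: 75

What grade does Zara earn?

Quizzes score 97 ≥ 55: minimum met.
Weighted total:
  Quizzes 97 × 0.38 = 36.86
  Participation 91 × 0.32 = 29.12
  Midterm exam 81 × 0.06 = 4.86
  Weekly reports 75 × 0.19 = 14.25
  Problem sets 75 × 0.05 = 3.75
Sum = 88.84
88.84 ≥ 88 → A

A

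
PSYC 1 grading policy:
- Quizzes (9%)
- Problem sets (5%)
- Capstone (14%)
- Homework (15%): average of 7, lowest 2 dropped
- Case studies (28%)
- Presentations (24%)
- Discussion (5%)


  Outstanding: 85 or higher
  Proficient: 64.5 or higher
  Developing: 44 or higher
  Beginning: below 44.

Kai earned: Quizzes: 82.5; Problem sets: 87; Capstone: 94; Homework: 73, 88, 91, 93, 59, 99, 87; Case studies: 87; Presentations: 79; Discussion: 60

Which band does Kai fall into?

Homework: drop 59, 73 → average of remaining 5 = 458/5 = 91.6
Weighted total:
  Quizzes 82.5 × 0.09 = 7.425
  Problem sets 87 × 0.05 = 4.35
  Capstone 94 × 0.14 = 13.16
  Homework 91.6 × 0.15 = 13.74
  Case studies 87 × 0.28 = 24.36
  Presentations 79 × 0.24 = 18.96
  Discussion 60 × 0.05 = 3
Sum = 84.995
84.995 is ≥ 64.5 and < 85 → Proficient

Proficient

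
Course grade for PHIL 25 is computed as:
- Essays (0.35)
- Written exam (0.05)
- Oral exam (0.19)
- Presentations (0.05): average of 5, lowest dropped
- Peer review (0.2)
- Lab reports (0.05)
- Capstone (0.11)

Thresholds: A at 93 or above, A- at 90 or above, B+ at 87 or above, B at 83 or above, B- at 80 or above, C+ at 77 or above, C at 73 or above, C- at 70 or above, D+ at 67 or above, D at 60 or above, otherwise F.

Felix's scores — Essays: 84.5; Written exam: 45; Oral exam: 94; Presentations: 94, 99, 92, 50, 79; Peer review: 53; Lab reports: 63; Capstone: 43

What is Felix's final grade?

Presentations: drop 50 → average of remaining 4 = 364/4 = 91
Weighted total:
  Essays 84.5 × 0.35 = 29.575
  Written exam 45 × 0.05 = 2.25
  Oral exam 94 × 0.19 = 17.86
  Presentations 91 × 0.05 = 4.55
  Peer review 53 × 0.2 = 10.6
  Lab reports 63 × 0.05 = 3.15
  Capstone 43 × 0.11 = 4.73
Sum = 72.715
72.715 is ≥ 70 and < 73 → C-

C-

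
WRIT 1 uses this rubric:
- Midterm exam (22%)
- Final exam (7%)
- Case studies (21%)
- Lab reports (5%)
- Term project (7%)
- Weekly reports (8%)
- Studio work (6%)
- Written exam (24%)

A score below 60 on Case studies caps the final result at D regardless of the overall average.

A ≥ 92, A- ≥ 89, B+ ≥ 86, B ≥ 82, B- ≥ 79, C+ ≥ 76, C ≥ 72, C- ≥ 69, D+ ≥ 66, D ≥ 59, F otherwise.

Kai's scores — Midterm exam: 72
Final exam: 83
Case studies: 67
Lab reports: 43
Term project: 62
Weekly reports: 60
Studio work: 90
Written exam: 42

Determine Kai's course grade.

Case studies score 67 ≥ 60: minimum met.
Weighted total:
  Midterm exam 72 × 0.22 = 15.84
  Final exam 83 × 0.07 = 5.81
  Case studies 67 × 0.21 = 14.07
  Lab reports 43 × 0.05 = 2.15
  Term project 62 × 0.07 = 4.34
  Weekly reports 60 × 0.08 = 4.8
  Studio work 90 × 0.06 = 5.4
  Written exam 42 × 0.24 = 10.08
Sum = 62.49
62.49 is ≥ 59 and < 66 → D

D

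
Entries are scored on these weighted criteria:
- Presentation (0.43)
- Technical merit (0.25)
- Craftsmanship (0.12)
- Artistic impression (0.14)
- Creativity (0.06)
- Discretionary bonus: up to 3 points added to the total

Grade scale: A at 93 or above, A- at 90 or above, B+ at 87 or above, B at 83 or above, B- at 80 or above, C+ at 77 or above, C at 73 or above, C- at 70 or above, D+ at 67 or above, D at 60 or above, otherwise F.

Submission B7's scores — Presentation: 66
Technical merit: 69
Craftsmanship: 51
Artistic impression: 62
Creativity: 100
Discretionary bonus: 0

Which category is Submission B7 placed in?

D

Weighted total:
  Presentation 66 × 0.43 = 28.38
  Technical merit 69 × 0.25 = 17.25
  Craftsmanship 51 × 0.12 = 6.12
  Artistic impression 62 × 0.14 = 8.68
  Creativity 100 × 0.06 = 6
Sum = 66.43
Discretionary bonus: 66.43 + 0 = 66.43
66.43 is ≥ 60 and < 67 → D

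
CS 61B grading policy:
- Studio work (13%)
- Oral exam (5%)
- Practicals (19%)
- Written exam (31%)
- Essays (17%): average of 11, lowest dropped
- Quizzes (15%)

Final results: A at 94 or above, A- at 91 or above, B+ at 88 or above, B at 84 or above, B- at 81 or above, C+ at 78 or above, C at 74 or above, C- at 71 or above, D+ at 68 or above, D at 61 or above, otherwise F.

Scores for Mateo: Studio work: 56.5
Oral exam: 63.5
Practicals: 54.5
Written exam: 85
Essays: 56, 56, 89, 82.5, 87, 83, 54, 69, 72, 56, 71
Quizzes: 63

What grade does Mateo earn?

Essays: drop 54 → average of remaining 10 = 721.5/10 = 72.15
Weighted total:
  Studio work 56.5 × 0.13 = 7.345
  Oral exam 63.5 × 0.05 = 3.175
  Practicals 54.5 × 0.19 = 10.355
  Written exam 85 × 0.31 = 26.35
  Essays 72.15 × 0.17 = 12.2655
  Quizzes 63 × 0.15 = 9.45
Sum = 68.9405
68.9405 is ≥ 68 and < 71 → D+

D+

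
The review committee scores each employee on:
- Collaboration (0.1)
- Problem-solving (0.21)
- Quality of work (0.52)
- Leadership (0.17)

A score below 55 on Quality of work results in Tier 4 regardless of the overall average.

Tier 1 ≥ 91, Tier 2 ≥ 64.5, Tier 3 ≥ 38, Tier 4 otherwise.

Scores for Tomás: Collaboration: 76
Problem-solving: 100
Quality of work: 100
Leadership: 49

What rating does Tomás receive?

Tier 2

Quality of work score 100 ≥ 55: minimum met.
Weighted total:
  Collaboration 76 × 0.1 = 7.6
  Problem-solving 100 × 0.21 = 21
  Quality of work 100 × 0.52 = 52
  Leadership 49 × 0.17 = 8.33
Sum = 88.93
88.93 is ≥ 64.5 and < 91 → Tier 2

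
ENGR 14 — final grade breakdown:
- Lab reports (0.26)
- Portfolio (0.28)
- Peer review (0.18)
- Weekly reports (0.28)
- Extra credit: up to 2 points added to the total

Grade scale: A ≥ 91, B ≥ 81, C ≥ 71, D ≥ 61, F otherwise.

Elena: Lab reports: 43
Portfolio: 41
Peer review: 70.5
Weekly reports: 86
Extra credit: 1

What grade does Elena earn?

F

Weighted total:
  Lab reports 43 × 0.26 = 11.18
  Portfolio 41 × 0.28 = 11.48
  Peer review 70.5 × 0.18 = 12.69
  Weekly reports 86 × 0.28 = 24.08
Sum = 59.43
Extra credit: 59.43 + 1 = 60.43
60.43 < 61 → F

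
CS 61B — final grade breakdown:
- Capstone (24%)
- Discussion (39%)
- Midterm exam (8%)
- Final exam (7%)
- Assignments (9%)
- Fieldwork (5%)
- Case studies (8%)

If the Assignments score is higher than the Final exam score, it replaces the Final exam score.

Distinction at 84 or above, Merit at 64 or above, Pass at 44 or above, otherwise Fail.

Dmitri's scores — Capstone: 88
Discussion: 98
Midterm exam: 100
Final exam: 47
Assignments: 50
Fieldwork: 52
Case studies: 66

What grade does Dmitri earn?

Assignments (50) > Final exam (47), so Final exam counts as 50.
Weighted total:
  Capstone 88 × 0.24 = 21.12
  Discussion 98 × 0.39 = 38.22
  Midterm exam 100 × 0.08 = 8
  Final exam 50 × 0.07 = 3.5
  Assignments 50 × 0.09 = 4.5
  Fieldwork 52 × 0.05 = 2.6
  Case studies 66 × 0.08 = 5.28
Sum = 83.22
83.22 is ≥ 64 and < 84 → Merit

Merit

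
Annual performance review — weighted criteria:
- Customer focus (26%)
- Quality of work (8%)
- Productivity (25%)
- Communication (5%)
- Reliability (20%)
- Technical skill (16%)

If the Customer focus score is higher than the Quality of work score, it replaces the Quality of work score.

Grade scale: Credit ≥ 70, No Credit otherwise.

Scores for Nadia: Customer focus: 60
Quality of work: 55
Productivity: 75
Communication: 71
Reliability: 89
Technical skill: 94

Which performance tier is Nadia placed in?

Customer focus (60) > Quality of work (55), so Quality of work counts as 60.
Weighted total:
  Customer focus 60 × 0.26 = 15.6
  Quality of work 60 × 0.08 = 4.8
  Productivity 75 × 0.25 = 18.75
  Communication 71 × 0.05 = 3.55
  Reliability 89 × 0.2 = 17.8
  Technical skill 94 × 0.16 = 15.04
Sum = 75.54
75.54 ≥ 70 → Credit

Credit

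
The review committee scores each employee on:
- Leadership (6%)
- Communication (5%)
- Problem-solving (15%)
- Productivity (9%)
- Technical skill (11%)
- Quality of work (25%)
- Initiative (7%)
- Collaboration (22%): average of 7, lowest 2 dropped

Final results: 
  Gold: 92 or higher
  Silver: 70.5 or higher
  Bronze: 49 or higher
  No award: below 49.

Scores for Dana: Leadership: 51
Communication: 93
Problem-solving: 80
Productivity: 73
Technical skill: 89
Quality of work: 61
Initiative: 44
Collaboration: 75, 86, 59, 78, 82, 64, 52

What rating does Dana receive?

Collaboration: drop 52, 59 → average of remaining 5 = 385/5 = 77
Weighted total:
  Leadership 51 × 0.06 = 3.06
  Communication 93 × 0.05 = 4.65
  Problem-solving 80 × 0.15 = 12
  Productivity 73 × 0.09 = 6.57
  Technical skill 89 × 0.11 = 9.79
  Quality of work 61 × 0.25 = 15.25
  Initiative 44 × 0.07 = 3.08
  Collaboration 77 × 0.22 = 16.94
Sum = 71.34
71.34 is ≥ 70.5 and < 92 → Silver

Silver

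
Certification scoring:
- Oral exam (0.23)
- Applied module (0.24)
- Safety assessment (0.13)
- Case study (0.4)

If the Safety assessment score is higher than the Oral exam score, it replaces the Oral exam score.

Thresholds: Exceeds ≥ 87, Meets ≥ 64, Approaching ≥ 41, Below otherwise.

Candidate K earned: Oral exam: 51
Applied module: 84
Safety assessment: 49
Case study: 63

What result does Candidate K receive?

Approaching

Safety assessment (49) ≤ Oral exam (51), so Oral exam stays at 51.
Weighted total:
  Oral exam 51 × 0.23 = 11.73
  Applied module 84 × 0.24 = 20.16
  Safety assessment 49 × 0.13 = 6.37
  Case study 63 × 0.4 = 25.2
Sum = 63.46
63.46 is ≥ 41 and < 64 → Approaching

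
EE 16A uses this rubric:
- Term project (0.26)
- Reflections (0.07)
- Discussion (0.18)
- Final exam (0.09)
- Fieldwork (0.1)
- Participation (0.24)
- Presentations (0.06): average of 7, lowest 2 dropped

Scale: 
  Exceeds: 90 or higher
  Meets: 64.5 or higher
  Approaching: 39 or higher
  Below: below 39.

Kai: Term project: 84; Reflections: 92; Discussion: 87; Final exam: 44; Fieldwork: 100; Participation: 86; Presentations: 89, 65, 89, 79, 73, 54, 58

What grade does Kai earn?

Meets

Presentations: drop 54, 58 → average of remaining 5 = 395/5 = 79
Weighted total:
  Term project 84 × 0.26 = 21.84
  Reflections 92 × 0.07 = 6.44
  Discussion 87 × 0.18 = 15.66
  Final exam 44 × 0.09 = 3.96
  Fieldwork 100 × 0.1 = 10
  Participation 86 × 0.24 = 20.64
  Presentations 79 × 0.06 = 4.74
Sum = 83.28
83.28 is ≥ 64.5 and < 90 → Meets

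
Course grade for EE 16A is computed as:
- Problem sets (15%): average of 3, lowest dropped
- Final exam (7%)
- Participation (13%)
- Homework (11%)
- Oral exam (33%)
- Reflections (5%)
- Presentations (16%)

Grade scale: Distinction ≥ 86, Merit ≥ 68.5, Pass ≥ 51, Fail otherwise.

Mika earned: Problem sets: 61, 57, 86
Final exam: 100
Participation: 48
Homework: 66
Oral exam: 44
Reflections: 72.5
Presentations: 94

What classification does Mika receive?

Pass

Problem sets: drop 57 → average of remaining 2 = 147/2 = 73.5
Weighted total:
  Problem sets 73.5 × 0.15 = 11.025
  Final exam 100 × 0.07 = 7
  Participation 48 × 0.13 = 6.24
  Homework 66 × 0.11 = 7.26
  Oral exam 44 × 0.33 = 14.52
  Reflections 72.5 × 0.05 = 3.625
  Presentations 94 × 0.16 = 15.04
Sum = 64.71
64.71 is ≥ 51 and < 68.5 → Pass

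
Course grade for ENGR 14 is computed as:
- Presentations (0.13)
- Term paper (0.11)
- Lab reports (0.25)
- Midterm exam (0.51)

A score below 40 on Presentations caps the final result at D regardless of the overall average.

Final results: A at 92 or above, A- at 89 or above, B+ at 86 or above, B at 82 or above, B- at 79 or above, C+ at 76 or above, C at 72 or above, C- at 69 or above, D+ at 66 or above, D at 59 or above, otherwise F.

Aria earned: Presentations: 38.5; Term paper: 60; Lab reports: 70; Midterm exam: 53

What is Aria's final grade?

Presentations score 38.5 < 40: minimum not met.
Weighted total:
  Presentations 38.5 × 0.13 = 5.005
  Term paper 60 × 0.11 = 6.6
  Lab reports 70 × 0.25 = 17.5
  Midterm exam 53 × 0.51 = 27.03
Sum = 56.135
56.135 would be F; cap at D applies → F.

F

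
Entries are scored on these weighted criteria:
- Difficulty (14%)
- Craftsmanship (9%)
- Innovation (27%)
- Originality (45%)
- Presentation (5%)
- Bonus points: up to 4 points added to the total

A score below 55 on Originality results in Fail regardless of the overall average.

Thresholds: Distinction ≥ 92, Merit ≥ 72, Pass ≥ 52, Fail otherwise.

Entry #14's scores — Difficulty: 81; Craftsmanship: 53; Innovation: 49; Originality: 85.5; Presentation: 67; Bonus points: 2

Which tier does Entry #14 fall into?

Merit

Originality score 85.5 ≥ 55: minimum met.
Weighted total:
  Difficulty 81 × 0.14 = 11.34
  Craftsmanship 53 × 0.09 = 4.77
  Innovation 49 × 0.27 = 13.23
  Originality 85.5 × 0.45 = 38.475
  Presentation 67 × 0.05 = 3.35
Sum = 71.165
Bonus points: 71.165 + 2 = 73.165
73.165 is ≥ 72 and < 92 → Merit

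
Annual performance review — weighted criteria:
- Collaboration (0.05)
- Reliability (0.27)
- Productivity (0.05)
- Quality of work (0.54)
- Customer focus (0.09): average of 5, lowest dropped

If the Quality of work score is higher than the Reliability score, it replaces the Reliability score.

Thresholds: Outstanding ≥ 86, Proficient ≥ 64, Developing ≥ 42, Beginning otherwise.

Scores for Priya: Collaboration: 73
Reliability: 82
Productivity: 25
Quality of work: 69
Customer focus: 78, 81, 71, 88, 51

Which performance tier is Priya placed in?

Proficient

Customer focus: drop 51 → average of remaining 4 = 318/4 = 79.5
Quality of work (69) ≤ Reliability (82), so Reliability stays at 82.
Weighted total:
  Collaboration 73 × 0.05 = 3.65
  Reliability 82 × 0.27 = 22.14
  Productivity 25 × 0.05 = 1.25
  Quality of work 69 × 0.54 = 37.26
  Customer focus 79.5 × 0.09 = 7.155
Sum = 71.455
71.455 is ≥ 64 and < 86 → Proficient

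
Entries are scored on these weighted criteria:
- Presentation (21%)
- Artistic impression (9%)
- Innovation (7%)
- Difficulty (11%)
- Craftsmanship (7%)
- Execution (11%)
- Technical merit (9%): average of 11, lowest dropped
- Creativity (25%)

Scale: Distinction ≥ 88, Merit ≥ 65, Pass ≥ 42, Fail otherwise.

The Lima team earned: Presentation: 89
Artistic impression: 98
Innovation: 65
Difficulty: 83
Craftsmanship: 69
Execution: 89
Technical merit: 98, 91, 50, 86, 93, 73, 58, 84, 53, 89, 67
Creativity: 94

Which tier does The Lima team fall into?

Merit

Technical merit: drop 50 → average of remaining 10 = 792/10 = 79.2
Weighted total:
  Presentation 89 × 0.21 = 18.69
  Artistic impression 98 × 0.09 = 8.82
  Innovation 65 × 0.07 = 4.55
  Difficulty 83 × 0.11 = 9.13
  Craftsmanship 69 × 0.07 = 4.83
  Execution 89 × 0.11 = 9.79
  Technical merit 79.2 × 0.09 = 7.128
  Creativity 94 × 0.25 = 23.5
Sum = 86.438
86.438 is ≥ 65 and < 88 → Merit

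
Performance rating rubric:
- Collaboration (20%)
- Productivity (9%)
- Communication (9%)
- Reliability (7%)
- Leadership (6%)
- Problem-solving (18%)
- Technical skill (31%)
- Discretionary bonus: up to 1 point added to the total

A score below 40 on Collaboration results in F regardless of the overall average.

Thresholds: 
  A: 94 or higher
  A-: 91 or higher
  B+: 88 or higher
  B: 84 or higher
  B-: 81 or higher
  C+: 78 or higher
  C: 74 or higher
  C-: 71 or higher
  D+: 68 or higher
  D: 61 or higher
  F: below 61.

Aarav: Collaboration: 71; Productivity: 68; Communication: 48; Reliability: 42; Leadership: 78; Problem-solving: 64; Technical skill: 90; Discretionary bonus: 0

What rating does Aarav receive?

C-

Collaboration score 71 ≥ 40: minimum met.
Weighted total:
  Collaboration 71 × 0.2 = 14.2
  Productivity 68 × 0.09 = 6.12
  Communication 48 × 0.09 = 4.32
  Reliability 42 × 0.07 = 2.94
  Leadership 78 × 0.06 = 4.68
  Problem-solving 64 × 0.18 = 11.52
  Technical skill 90 × 0.31 = 27.9
Sum = 71.68
Discretionary bonus: 71.68 + 0 = 71.68
71.68 is ≥ 71 and < 74 → C-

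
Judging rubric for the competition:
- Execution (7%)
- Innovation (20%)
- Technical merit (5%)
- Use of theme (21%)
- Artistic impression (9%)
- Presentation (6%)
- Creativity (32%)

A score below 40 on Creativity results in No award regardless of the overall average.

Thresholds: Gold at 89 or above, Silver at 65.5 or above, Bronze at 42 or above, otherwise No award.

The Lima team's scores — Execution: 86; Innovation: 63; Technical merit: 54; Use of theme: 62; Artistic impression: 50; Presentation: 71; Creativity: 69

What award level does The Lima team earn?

Bronze

Creativity score 69 ≥ 40: minimum met.
Weighted total:
  Execution 86 × 0.07 = 6.02
  Innovation 63 × 0.2 = 12.6
  Technical merit 54 × 0.05 = 2.7
  Use of theme 62 × 0.21 = 13.02
  Artistic impression 50 × 0.09 = 4.5
  Presentation 71 × 0.06 = 4.26
  Creativity 69 × 0.32 = 22.08
Sum = 65.18
65.18 is ≥ 42 and < 65.5 → Bronze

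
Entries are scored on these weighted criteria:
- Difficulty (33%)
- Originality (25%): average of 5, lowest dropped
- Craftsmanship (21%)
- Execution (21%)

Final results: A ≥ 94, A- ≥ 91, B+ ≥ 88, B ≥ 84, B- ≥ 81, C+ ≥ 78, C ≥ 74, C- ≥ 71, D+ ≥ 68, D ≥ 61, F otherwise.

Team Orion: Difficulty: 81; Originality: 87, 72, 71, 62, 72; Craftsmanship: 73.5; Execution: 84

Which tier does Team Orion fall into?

Originality: drop 62 → average of remaining 4 = 302/4 = 75.5
Weighted total:
  Difficulty 81 × 0.33 = 26.73
  Originality 75.5 × 0.25 = 18.875
  Craftsmanship 73.5 × 0.21 = 15.435
  Execution 84 × 0.21 = 17.64
Sum = 78.68
78.68 is ≥ 78 and < 81 → C+

C+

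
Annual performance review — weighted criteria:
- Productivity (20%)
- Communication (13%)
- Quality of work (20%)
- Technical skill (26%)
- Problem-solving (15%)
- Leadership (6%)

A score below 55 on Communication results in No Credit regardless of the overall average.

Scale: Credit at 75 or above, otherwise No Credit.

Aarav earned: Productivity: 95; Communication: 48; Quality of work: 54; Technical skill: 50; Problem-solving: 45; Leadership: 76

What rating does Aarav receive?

No Credit

Communication score 48 < 55: minimum not met.
Weighted total:
  Productivity 95 × 0.2 = 19
  Communication 48 × 0.13 = 6.24
  Quality of work 54 × 0.2 = 10.8
  Technical skill 50 × 0.26 = 13
  Problem-solving 45 × 0.15 = 6.75
  Leadership 76 × 0.06 = 4.56
Sum = 60.35
Because the Communication minimum was not met, the result is No Credit.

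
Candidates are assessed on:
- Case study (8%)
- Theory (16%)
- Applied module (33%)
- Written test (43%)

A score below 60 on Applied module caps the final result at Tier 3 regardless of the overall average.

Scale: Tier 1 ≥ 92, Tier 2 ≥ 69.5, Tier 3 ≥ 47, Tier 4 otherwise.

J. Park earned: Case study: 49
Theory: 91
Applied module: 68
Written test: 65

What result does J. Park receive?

Tier 3

Applied module score 68 ≥ 60: minimum met.
Weighted total:
  Case study 49 × 0.08 = 3.92
  Theory 91 × 0.16 = 14.56
  Applied module 68 × 0.33 = 22.44
  Written test 65 × 0.43 = 27.95
Sum = 68.87
68.87 is ≥ 47 and < 69.5 → Tier 3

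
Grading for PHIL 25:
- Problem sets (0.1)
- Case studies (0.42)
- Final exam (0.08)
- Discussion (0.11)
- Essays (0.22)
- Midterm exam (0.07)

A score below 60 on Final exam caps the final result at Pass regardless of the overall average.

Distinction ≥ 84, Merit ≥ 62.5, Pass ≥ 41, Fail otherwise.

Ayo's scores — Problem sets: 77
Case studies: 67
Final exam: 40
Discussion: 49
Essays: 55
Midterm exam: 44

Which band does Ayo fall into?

Final exam score 40 < 60: minimum not met.
Weighted total:
  Problem sets 77 × 0.1 = 7.7
  Case studies 67 × 0.42 = 28.14
  Final exam 40 × 0.08 = 3.2
  Discussion 49 × 0.11 = 5.39
  Essays 55 × 0.22 = 12.1
  Midterm exam 44 × 0.07 = 3.08
Sum = 59.61
59.61 would be Pass; cap at Pass applies → Pass.

Pass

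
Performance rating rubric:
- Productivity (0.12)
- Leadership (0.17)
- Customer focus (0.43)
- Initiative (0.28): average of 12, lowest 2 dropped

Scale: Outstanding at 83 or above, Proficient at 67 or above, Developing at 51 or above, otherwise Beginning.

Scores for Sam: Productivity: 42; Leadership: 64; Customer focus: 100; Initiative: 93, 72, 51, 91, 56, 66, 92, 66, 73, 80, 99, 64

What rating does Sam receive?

Proficient

Initiative: drop 51, 56 → average of remaining 10 = 796/10 = 79.6
Weighted total:
  Productivity 42 × 0.12 = 5.04
  Leadership 64 × 0.17 = 10.88
  Customer focus 100 × 0.43 = 43
  Initiative 79.6 × 0.28 = 22.288
Sum = 81.208
81.208 is ≥ 67 and < 83 → Proficient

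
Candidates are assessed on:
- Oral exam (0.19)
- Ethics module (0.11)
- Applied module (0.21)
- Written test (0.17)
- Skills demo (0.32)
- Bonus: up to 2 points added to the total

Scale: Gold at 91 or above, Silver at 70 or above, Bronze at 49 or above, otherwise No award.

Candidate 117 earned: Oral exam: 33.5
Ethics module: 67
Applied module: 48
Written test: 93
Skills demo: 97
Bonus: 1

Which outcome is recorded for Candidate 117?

Weighted total:
  Oral exam 33.5 × 0.19 = 6.365
  Ethics module 67 × 0.11 = 7.37
  Applied module 48 × 0.21 = 10.08
  Written test 93 × 0.17 = 15.81
  Skills demo 97 × 0.32 = 31.04
Sum = 70.665
Bonus: 70.665 + 1 = 71.665
71.665 is ≥ 70 and < 91 → Silver

Silver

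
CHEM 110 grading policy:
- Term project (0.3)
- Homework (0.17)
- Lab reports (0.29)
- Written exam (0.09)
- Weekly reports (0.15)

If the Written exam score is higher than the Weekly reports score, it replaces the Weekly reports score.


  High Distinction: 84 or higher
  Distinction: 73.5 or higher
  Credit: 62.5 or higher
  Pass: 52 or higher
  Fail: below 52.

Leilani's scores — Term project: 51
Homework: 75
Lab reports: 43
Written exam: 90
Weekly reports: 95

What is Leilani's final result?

Credit

Written exam (90) ≤ Weekly reports (95), so Weekly reports stays at 95.
Weighted total:
  Term project 51 × 0.3 = 15.3
  Homework 75 × 0.17 = 12.75
  Lab reports 43 × 0.29 = 12.47
  Written exam 90 × 0.09 = 8.1
  Weekly reports 95 × 0.15 = 14.25
Sum = 62.87
62.87 is ≥ 62.5 and < 73.5 → Credit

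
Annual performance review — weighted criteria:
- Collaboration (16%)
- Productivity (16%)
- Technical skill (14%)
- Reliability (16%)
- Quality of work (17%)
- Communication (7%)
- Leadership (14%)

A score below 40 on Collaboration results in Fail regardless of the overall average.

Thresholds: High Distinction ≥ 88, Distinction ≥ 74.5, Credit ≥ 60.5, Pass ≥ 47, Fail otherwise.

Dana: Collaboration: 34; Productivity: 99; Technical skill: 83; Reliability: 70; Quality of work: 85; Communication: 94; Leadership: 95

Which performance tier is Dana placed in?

Fail

Collaboration score 34 < 40: minimum not met.
Weighted total:
  Collaboration 34 × 0.16 = 5.44
  Productivity 99 × 0.16 = 15.84
  Technical skill 83 × 0.14 = 11.62
  Reliability 70 × 0.16 = 11.2
  Quality of work 85 × 0.17 = 14.45
  Communication 94 × 0.07 = 6.58
  Leadership 95 × 0.14 = 13.3
Sum = 78.43
Because the Collaboration minimum was not met, the result is Fail.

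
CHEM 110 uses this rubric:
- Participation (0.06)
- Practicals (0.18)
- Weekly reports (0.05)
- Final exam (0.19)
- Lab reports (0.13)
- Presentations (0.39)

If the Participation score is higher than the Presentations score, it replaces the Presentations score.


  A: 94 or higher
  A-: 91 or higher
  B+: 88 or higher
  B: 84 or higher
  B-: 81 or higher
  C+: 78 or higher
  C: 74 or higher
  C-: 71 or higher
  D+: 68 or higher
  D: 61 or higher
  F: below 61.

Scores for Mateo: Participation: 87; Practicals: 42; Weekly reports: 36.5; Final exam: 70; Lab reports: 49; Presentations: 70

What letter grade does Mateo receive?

D+

Participation (87) > Presentations (70), so Presentations counts as 87.
Weighted total:
  Participation 87 × 0.06 = 5.22
  Practicals 42 × 0.18 = 7.56
  Weekly reports 36.5 × 0.05 = 1.825
  Final exam 70 × 0.19 = 13.3
  Lab reports 49 × 0.13 = 6.37
  Presentations 87 × 0.39 = 33.93
Sum = 68.205
68.205 is ≥ 68 and < 71 → D+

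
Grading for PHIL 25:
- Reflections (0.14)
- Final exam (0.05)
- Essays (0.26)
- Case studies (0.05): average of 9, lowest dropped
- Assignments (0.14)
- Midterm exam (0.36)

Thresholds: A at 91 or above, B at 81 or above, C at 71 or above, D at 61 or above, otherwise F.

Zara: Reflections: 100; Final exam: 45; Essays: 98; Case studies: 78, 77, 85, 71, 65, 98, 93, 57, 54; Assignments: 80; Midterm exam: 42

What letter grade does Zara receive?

C

Case studies: drop 54 → average of remaining 8 = 624/8 = 78
Weighted total:
  Reflections 100 × 0.14 = 14
  Final exam 45 × 0.05 = 2.25
  Essays 98 × 0.26 = 25.48
  Case studies 78 × 0.05 = 3.9
  Assignments 80 × 0.14 = 11.2
  Midterm exam 42 × 0.36 = 15.12
Sum = 71.95
71.95 is ≥ 71 and < 81 → C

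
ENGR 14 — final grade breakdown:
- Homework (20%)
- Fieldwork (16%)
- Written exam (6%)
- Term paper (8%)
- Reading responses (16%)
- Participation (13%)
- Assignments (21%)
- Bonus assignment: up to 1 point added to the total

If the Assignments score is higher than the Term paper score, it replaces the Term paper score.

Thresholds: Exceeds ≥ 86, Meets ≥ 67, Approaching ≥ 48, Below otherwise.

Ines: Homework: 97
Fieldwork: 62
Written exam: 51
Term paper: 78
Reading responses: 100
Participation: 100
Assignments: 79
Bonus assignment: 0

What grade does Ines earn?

Assignments (79) > Term paper (78), so Term paper counts as 79.
Weighted total:
  Homework 97 × 0.2 = 19.4
  Fieldwork 62 × 0.16 = 9.92
  Written exam 51 × 0.06 = 3.06
  Term paper 79 × 0.08 = 6.32
  Reading responses 100 × 0.16 = 16
  Participation 100 × 0.13 = 13
  Assignments 79 × 0.21 = 16.59
Sum = 84.29
Bonus assignment: 84.29 + 0 = 84.29
84.29 is ≥ 67 and < 86 → Meets

Meets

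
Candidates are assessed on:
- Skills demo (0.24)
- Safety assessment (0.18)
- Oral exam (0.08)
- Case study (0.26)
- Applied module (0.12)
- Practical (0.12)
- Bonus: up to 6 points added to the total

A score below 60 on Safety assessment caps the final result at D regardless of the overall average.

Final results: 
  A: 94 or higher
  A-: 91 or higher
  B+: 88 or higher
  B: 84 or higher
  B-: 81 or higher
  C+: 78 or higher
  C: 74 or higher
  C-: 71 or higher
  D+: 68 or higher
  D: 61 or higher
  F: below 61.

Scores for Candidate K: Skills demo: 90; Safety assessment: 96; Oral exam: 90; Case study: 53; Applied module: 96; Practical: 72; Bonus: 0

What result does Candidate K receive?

C+

Safety assessment score 96 ≥ 60: minimum met.
Weighted total:
  Skills demo 90 × 0.24 = 21.6
  Safety assessment 96 × 0.18 = 17.28
  Oral exam 90 × 0.08 = 7.2
  Case study 53 × 0.26 = 13.78
  Applied module 96 × 0.12 = 11.52
  Practical 72 × 0.12 = 8.64
Sum = 80.02
Bonus: 80.02 + 0 = 80.02
80.02 is ≥ 78 and < 81 → C+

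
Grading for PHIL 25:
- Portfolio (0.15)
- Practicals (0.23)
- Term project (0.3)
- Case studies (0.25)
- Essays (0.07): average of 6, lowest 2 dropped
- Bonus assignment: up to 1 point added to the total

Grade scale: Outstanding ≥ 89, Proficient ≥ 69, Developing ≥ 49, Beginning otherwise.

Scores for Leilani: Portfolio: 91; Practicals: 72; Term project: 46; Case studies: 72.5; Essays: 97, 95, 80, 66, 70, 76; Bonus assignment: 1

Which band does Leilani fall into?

Essays: drop 66, 70 → average of remaining 4 = 348/4 = 87
Weighted total:
  Portfolio 91 × 0.15 = 13.65
  Practicals 72 × 0.23 = 16.56
  Term project 46 × 0.3 = 13.8
  Case studies 72.5 × 0.25 = 18.125
  Essays 87 × 0.07 = 6.09
Sum = 68.225
Bonus assignment: 68.225 + 1 = 69.225
69.225 is ≥ 69 and < 89 → Proficient

Proficient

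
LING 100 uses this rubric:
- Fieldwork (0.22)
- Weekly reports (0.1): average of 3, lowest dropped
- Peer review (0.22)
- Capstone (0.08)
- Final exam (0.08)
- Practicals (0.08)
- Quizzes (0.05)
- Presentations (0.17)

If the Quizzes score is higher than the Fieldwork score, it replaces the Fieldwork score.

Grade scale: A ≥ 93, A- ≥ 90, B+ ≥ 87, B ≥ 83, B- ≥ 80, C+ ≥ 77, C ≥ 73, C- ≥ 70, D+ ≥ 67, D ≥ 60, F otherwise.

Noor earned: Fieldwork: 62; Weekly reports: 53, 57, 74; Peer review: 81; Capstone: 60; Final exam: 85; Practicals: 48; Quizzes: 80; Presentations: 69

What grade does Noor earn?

C

Weekly reports: drop 53 → average of remaining 2 = 131/2 = 65.5
Quizzes (80) > Fieldwork (62), so Fieldwork counts as 80.
Weighted total:
  Fieldwork 80 × 0.22 = 17.6
  Weekly reports 65.5 × 0.1 = 6.55
  Peer review 81 × 0.22 = 17.82
  Capstone 60 × 0.08 = 4.8
  Final exam 85 × 0.08 = 6.8
  Practicals 48 × 0.08 = 3.84
  Quizzes 80 × 0.05 = 4
  Presentations 69 × 0.17 = 11.73
Sum = 73.14
73.14 is ≥ 73 and < 77 → C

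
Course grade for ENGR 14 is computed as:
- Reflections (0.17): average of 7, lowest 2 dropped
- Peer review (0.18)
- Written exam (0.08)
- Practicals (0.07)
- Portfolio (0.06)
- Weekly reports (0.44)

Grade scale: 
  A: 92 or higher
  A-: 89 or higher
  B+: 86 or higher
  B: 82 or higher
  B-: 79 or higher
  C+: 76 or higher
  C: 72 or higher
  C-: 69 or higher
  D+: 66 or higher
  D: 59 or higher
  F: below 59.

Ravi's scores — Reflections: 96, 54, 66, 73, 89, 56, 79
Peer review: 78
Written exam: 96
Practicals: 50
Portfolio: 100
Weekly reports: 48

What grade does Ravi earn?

D+

Reflections: drop 54, 56 → average of remaining 5 = 403/5 = 80.6
Weighted total:
  Reflections 80.6 × 0.17 = 13.702
  Peer review 78 × 0.18 = 14.04
  Written exam 96 × 0.08 = 7.68
  Practicals 50 × 0.07 = 3.5
  Portfolio 100 × 0.06 = 6
  Weekly reports 48 × 0.44 = 21.12
Sum = 66.042
66.042 is ≥ 66 and < 69 → D+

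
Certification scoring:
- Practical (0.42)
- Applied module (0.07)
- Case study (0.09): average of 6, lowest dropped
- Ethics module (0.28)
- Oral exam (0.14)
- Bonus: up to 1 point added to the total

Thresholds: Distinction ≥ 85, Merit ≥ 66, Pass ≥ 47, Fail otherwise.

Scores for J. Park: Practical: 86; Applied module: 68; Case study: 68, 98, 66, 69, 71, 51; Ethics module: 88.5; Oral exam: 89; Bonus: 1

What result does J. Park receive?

Case study: drop 51 → average of remaining 5 = 372/5 = 74.4
Weighted total:
  Practical 86 × 0.42 = 36.12
  Applied module 68 × 0.07 = 4.76
  Case study 74.4 × 0.09 = 6.696
  Ethics module 88.5 × 0.28 = 24.78
  Oral exam 89 × 0.14 = 12.46
Sum = 84.816
Bonus: 84.816 + 1 = 85.816
85.816 ≥ 85 → Distinction

Distinction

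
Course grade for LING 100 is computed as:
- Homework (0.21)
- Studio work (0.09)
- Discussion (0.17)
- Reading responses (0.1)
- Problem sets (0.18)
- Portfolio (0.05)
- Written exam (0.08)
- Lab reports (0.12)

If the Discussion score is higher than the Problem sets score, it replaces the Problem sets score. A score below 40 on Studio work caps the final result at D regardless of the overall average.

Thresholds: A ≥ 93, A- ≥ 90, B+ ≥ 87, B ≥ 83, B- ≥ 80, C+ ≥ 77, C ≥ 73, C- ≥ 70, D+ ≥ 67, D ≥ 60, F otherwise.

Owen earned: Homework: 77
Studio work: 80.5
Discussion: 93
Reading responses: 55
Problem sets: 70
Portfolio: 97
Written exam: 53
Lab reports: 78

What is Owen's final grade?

Discussion (93) > Problem sets (70), so Problem sets counts as 93.
Studio work score 80.5 ≥ 40: minimum met.
Weighted total:
  Homework 77 × 0.21 = 16.17
  Studio work 80.5 × 0.09 = 7.245
  Discussion 93 × 0.17 = 15.81
  Reading responses 55 × 0.1 = 5.5
  Problem sets 93 × 0.18 = 16.74
  Portfolio 97 × 0.05 = 4.85
  Written exam 53 × 0.08 = 4.24
  Lab reports 78 × 0.12 = 9.36
Sum = 79.915
79.915 is ≥ 77 and < 80 → C+

C+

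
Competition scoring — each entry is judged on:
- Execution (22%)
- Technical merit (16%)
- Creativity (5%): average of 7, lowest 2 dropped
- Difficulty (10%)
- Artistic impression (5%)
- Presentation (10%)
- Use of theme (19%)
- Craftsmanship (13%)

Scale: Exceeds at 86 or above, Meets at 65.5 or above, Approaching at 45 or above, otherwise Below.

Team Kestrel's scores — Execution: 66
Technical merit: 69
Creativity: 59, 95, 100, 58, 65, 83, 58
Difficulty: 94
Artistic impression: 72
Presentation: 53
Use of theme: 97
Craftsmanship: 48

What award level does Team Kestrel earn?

Creativity: drop 58, 58 → average of remaining 5 = 402/5 = 80.4
Weighted total:
  Execution 66 × 0.22 = 14.52
  Technical merit 69 × 0.16 = 11.04
  Creativity 80.4 × 0.05 = 4.02
  Difficulty 94 × 0.1 = 9.4
  Artistic impression 72 × 0.05 = 3.6
  Presentation 53 × 0.1 = 5.3
  Use of theme 97 × 0.19 = 18.43
  Craftsmanship 48 × 0.13 = 6.24
Sum = 72.55
72.55 is ≥ 65.5 and < 86 → Meets

Meets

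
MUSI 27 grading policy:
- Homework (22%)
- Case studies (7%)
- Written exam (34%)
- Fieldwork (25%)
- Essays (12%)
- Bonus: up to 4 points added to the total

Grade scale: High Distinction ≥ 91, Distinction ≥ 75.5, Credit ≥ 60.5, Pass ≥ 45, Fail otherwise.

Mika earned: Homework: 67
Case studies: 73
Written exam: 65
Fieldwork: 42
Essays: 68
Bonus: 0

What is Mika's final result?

Credit

Weighted total:
  Homework 67 × 0.22 = 14.74
  Case studies 73 × 0.07 = 5.11
  Written exam 65 × 0.34 = 22.1
  Fieldwork 42 × 0.25 = 10.5
  Essays 68 × 0.12 = 8.16
Sum = 60.61
Bonus: 60.61 + 0 = 60.61
60.61 is ≥ 60.5 and < 75.5 → Credit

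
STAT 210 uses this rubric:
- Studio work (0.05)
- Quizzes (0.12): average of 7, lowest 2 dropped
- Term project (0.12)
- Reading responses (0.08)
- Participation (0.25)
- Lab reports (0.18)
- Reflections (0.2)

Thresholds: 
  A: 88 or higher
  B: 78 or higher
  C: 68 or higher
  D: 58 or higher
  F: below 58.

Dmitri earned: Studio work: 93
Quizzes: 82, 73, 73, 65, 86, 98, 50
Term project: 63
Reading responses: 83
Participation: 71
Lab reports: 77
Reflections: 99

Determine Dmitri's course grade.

Quizzes: drop 50, 65 → average of remaining 5 = 412/5 = 82.4
Weighted total:
  Studio work 93 × 0.05 = 4.65
  Quizzes 82.4 × 0.12 = 9.888
  Term project 63 × 0.12 = 7.56
  Reading responses 83 × 0.08 = 6.64
  Participation 71 × 0.25 = 17.75
  Lab reports 77 × 0.18 = 13.86
  Reflections 99 × 0.2 = 19.8
Sum = 80.148
80.148 is ≥ 78 and < 88 → B

B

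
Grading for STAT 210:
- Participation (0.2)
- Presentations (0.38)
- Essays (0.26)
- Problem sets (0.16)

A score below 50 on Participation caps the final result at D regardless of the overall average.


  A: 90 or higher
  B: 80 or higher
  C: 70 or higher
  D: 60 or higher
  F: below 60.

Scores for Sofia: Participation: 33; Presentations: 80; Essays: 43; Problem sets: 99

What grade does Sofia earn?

D

Participation score 33 < 50: minimum not met.
Weighted total:
  Participation 33 × 0.2 = 6.6
  Presentations 80 × 0.38 = 30.4
  Essays 43 × 0.26 = 11.18
  Problem sets 99 × 0.16 = 15.84
Sum = 64.02
64.02 would be D; cap at D applies → D.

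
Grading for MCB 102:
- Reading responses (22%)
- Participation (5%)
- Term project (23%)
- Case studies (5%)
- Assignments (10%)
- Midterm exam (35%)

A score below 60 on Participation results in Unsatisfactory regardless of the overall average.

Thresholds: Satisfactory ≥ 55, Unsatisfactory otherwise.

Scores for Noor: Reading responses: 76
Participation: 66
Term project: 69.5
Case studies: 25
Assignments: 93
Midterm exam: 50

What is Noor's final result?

Participation score 66 ≥ 60: minimum met.
Weighted total:
  Reading responses 76 × 0.22 = 16.72
  Participation 66 × 0.05 = 3.3
  Term project 69.5 × 0.23 = 15.985
  Case studies 25 × 0.05 = 1.25
  Assignments 93 × 0.1 = 9.3
  Midterm exam 50 × 0.35 = 17.5
Sum = 64.055
64.055 ≥ 55 → Satisfactory

Satisfactory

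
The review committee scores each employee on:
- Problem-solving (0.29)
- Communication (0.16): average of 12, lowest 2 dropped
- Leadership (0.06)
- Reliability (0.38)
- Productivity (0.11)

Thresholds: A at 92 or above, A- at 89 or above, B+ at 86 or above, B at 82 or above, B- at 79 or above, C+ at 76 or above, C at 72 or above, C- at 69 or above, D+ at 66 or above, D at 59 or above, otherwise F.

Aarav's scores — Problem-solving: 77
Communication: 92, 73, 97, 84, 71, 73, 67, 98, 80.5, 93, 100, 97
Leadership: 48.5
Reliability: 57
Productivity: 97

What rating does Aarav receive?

Communication: drop 67, 71 → average of remaining 10 = 887.5/10 = 88.75
Weighted total:
  Problem-solving 77 × 0.29 = 22.33
  Communication 88.75 × 0.16 = 14.2
  Leadership 48.5 × 0.06 = 2.91
  Reliability 57 × 0.38 = 21.66
  Productivity 97 × 0.11 = 10.67
Sum = 71.77
71.77 is ≥ 69 and < 72 → C-

C-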